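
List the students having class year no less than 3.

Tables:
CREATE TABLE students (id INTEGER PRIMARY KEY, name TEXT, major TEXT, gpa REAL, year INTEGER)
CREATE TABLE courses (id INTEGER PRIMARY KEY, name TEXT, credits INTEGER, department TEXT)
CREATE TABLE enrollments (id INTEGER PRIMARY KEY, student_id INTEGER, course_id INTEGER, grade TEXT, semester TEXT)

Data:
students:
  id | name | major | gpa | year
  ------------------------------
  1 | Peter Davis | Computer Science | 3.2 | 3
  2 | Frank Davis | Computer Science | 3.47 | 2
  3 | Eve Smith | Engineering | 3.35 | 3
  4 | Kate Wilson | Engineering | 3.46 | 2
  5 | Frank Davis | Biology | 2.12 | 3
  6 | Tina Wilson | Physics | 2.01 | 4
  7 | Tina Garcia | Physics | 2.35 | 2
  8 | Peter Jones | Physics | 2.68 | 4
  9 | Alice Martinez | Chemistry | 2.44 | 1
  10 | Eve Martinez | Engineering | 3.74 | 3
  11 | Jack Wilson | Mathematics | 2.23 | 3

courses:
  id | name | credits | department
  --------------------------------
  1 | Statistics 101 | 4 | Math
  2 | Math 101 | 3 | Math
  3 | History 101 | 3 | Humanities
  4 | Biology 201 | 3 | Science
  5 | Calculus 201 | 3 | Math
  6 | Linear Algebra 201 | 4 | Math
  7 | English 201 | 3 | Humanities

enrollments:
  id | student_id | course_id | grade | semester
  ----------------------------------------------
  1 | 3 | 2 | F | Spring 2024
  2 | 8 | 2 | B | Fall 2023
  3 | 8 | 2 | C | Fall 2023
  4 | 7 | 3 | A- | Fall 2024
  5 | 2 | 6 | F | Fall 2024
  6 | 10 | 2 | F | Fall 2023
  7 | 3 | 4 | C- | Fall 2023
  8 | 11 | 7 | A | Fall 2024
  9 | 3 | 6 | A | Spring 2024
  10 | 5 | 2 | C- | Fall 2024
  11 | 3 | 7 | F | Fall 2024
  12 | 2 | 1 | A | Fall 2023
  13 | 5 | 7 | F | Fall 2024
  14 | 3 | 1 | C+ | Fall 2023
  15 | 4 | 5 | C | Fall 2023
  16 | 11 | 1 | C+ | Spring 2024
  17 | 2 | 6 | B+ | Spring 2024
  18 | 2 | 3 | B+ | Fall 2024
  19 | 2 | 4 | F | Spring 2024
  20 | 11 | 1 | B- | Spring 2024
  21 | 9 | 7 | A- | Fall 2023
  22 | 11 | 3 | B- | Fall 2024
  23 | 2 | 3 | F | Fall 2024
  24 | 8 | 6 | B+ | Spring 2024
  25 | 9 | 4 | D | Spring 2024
SELECT name, year FROM students WHERE year >= 3

Execution result:
name | year
Peter Davis | 3
Eve Smith | 3
Frank Davis | 3
Tina Wilson | 4
Peter Jones | 4
Eve Martinez | 3
Jack Wilson | 3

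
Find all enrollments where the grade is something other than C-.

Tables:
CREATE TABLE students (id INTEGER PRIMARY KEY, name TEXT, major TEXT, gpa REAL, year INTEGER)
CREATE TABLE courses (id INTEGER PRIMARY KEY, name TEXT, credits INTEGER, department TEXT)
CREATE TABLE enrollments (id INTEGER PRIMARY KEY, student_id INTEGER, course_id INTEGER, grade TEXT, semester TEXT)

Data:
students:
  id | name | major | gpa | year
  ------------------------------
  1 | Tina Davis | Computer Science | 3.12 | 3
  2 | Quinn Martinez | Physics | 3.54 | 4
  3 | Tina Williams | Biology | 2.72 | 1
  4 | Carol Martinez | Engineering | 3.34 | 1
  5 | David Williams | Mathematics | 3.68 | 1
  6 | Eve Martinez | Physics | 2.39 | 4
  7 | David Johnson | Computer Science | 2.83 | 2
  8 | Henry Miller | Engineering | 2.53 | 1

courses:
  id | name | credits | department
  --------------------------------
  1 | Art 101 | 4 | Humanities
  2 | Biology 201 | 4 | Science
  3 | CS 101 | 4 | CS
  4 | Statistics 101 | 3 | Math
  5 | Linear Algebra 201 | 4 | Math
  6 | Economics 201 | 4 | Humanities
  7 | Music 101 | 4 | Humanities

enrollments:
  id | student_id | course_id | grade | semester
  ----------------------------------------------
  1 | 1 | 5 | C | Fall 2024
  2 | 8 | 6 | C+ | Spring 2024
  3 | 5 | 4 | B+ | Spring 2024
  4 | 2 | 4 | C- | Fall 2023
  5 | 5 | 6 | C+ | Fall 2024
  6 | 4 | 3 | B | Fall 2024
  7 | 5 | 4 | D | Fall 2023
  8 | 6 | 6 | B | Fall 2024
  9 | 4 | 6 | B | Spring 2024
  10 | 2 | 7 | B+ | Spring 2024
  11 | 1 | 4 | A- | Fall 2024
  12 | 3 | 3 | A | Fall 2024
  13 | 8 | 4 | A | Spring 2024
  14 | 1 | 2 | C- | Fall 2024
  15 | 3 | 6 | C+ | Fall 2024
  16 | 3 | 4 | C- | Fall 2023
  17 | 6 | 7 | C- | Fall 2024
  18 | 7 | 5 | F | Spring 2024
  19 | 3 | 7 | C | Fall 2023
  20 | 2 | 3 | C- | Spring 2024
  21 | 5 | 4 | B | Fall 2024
SELECT id, grade FROM enrollments WHERE grade <> 'C-'

Execution result:
id | grade
1 | C
2 | C+
3 | B+
5 | C+
6 | B
7 | D
8 | B
9 | B
10 | B+
11 | A-
12 | A
13 | A
15 | C+
18 | F
19 | C
21 | B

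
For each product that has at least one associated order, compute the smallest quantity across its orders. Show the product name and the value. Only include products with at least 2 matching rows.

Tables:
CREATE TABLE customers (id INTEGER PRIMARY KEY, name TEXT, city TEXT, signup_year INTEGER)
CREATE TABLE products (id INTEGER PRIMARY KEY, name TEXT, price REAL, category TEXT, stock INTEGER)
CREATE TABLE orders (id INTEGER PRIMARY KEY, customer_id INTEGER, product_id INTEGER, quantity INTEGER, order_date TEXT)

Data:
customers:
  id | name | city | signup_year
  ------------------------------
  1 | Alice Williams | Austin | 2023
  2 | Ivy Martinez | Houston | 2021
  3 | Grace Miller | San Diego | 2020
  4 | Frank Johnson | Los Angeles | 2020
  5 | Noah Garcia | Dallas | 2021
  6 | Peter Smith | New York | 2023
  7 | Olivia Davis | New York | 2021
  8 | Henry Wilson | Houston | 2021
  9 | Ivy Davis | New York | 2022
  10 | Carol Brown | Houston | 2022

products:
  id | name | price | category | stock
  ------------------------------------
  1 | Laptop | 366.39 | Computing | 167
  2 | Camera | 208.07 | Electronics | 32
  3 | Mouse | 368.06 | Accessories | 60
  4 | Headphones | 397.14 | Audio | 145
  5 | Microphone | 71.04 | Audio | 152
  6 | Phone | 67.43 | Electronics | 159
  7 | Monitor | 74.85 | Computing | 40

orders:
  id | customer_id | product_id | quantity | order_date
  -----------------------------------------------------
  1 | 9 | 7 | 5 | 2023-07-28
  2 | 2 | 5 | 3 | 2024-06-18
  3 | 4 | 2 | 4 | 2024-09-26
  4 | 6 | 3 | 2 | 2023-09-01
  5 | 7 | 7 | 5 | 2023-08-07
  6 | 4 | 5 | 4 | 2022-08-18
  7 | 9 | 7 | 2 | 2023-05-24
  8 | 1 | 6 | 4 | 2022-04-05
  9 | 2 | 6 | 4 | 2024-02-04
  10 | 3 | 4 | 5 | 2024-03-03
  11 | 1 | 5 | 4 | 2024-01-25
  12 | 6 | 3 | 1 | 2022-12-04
SELECT p.name, MIN(c.quantity) AS min_quantity FROM orders c JOIN products p ON c.product_id = p.id GROUP BY p.id, p.name HAVING COUNT(*) >= 2

Execution result:
name | min_quantity
Mouse | 1
Microphone | 3
Phone | 4
Monitor | 2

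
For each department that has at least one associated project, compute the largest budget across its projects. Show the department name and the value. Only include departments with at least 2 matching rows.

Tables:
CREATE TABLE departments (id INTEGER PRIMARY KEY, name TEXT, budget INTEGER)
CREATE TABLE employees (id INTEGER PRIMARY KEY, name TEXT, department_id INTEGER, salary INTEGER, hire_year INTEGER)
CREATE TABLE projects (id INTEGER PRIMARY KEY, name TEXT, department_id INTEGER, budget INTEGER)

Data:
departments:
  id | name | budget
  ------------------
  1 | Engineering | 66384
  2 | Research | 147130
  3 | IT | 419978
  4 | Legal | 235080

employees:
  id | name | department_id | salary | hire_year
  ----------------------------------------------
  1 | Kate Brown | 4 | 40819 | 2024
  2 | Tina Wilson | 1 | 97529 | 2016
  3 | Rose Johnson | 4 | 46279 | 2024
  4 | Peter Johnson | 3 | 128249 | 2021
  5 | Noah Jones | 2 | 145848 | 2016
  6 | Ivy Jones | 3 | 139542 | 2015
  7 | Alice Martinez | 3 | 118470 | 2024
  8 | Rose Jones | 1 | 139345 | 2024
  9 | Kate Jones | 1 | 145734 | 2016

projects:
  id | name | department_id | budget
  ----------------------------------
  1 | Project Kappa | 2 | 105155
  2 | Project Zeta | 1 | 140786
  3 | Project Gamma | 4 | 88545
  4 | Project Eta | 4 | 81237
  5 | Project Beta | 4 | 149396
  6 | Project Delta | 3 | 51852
SELECT p.name, MAX(c.budget) AS max_budget FROM projects c JOIN departments p ON c.department_id = p.id GROUP BY p.id, p.name HAVING COUNT(*) >= 2

Execution result:
name | max_budget
Legal | 149396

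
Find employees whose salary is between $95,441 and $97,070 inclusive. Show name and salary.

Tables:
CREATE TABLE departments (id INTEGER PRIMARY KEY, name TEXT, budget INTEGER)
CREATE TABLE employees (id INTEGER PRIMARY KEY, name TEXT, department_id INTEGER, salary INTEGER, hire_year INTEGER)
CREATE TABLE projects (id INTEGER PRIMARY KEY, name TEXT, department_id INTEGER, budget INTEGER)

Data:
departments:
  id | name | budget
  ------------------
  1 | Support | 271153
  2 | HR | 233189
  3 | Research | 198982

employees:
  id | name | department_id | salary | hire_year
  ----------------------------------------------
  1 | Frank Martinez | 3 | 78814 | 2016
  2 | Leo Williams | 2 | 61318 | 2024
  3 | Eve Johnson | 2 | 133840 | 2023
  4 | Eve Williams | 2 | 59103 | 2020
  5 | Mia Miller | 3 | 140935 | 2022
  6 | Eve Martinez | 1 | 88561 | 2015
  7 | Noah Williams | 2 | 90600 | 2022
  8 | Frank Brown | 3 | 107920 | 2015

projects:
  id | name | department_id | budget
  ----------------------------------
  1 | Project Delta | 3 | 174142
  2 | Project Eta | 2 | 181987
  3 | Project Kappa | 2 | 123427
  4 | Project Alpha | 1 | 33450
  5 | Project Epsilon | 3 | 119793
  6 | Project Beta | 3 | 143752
SELECT name, salary FROM employees WHERE salary BETWEEN 95441 AND 97070

Execution result:
(no rows)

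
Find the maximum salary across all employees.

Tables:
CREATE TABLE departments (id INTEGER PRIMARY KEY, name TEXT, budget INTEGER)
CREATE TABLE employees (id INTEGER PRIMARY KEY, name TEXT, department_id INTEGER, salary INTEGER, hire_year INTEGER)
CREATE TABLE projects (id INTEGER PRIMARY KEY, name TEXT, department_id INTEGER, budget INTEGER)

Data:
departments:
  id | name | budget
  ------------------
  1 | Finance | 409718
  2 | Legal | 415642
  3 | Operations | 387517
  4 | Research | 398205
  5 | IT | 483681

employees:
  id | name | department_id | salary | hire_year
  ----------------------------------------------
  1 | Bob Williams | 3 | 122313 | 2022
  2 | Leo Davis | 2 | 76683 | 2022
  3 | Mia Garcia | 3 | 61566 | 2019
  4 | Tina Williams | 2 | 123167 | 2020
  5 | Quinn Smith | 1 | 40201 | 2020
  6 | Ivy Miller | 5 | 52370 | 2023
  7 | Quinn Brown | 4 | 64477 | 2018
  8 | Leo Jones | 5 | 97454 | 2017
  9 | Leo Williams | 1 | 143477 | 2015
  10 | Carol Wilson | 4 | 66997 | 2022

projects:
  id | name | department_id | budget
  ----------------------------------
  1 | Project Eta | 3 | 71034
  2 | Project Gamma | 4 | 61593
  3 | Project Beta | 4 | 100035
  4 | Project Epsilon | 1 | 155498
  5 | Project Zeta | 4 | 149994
SELECT MAX(salary) FROM employees

Execution result:
143477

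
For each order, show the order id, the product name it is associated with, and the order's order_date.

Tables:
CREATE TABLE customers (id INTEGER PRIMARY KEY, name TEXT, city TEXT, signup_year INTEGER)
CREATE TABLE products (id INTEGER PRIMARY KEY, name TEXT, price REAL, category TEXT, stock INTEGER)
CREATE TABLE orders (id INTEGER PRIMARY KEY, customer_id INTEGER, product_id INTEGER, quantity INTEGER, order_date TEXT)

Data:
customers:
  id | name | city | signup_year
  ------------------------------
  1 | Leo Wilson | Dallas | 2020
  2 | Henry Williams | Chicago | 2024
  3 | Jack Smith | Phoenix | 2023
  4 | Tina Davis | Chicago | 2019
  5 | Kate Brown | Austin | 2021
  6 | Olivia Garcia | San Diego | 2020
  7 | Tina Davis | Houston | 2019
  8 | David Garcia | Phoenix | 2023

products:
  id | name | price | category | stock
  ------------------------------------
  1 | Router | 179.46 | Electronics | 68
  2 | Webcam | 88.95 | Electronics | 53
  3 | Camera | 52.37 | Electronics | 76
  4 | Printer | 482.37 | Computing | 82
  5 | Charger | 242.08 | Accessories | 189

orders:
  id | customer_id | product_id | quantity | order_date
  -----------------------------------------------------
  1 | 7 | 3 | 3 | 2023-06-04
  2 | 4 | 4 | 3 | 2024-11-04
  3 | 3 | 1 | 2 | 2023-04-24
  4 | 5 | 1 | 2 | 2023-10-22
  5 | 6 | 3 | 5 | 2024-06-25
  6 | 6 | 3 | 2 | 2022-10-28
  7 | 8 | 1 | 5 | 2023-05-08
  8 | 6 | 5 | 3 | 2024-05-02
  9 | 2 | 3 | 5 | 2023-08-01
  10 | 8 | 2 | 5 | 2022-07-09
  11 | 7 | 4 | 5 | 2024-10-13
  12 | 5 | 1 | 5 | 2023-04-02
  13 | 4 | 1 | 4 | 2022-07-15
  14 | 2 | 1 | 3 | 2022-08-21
SELECT c.id, p.name AS product, c.order_date FROM orders c JOIN products p ON c.product_id = p.id

Execution result:
id | product | order_date
1 | Camera | 2023-06-04
2 | Printer | 2024-11-04
3 | Router | 2023-04-24
4 | Router | 2023-10-22
5 | Camera | 2024-06-25
6 | Camera | 2022-10-28
7 | Router | 2023-05-08
8 | Charger | 2024-05-02
9 | Camera | 2023-08-01
10 | Webcam | 2022-07-09
11 | Printer | 2024-10-13
12 | Router | 2023-04-02
13 | Router | 2022-07-15
14 | Router | 2022-08-21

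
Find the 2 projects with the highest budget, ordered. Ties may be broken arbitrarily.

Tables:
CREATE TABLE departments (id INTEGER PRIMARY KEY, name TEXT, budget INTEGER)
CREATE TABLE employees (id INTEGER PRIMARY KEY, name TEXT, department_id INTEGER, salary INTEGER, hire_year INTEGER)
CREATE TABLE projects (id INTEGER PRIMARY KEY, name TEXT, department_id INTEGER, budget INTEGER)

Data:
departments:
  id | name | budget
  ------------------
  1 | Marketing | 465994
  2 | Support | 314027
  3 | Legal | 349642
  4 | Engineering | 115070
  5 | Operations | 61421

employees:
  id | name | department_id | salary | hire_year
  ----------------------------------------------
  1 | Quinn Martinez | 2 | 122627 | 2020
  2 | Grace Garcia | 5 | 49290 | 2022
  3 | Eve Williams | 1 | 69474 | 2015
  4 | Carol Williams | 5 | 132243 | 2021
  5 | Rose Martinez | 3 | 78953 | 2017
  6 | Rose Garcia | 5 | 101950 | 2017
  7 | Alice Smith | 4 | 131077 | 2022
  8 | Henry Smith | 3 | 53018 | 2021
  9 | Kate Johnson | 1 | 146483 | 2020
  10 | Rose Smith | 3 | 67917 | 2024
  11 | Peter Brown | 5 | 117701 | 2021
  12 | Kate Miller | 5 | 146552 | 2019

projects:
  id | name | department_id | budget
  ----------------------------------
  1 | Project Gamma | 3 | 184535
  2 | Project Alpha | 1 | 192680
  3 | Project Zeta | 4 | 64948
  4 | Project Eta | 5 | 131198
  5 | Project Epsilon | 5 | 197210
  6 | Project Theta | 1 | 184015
SELECT name, budget FROM projects ORDER BY budget DESC LIMIT 2

Execution result:
name | budget
Project Epsilon | 197210
Project Alpha | 192680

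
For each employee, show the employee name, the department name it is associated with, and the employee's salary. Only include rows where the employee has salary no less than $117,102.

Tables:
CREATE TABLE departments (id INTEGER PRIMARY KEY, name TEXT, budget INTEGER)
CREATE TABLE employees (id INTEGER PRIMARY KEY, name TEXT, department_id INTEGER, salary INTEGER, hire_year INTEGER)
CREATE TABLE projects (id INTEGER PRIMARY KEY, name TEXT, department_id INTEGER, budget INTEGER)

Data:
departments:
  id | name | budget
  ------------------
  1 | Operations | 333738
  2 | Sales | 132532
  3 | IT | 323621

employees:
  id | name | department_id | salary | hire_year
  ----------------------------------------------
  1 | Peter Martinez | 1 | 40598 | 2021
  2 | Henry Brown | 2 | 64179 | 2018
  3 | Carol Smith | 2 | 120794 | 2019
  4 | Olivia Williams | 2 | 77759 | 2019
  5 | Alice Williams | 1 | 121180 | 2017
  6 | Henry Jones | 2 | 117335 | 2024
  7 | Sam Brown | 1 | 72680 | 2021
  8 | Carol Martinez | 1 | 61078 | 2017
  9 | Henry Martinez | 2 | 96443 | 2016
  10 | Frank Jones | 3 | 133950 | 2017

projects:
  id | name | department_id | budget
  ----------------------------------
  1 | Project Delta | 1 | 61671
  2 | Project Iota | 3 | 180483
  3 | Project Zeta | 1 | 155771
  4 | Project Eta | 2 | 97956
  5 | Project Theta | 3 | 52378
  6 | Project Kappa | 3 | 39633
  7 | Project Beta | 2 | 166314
SELECT c.name, p.name AS department, c.salary FROM employees c JOIN departments p ON c.department_id = p.id WHERE c.salary >= 117102

Execution result:
name | department | salary
Carol Smith | Sales | 120794
Alice Williams | Operations | 121180
Henry Jones | Sales | 117335
Frank Jones | IT | 133950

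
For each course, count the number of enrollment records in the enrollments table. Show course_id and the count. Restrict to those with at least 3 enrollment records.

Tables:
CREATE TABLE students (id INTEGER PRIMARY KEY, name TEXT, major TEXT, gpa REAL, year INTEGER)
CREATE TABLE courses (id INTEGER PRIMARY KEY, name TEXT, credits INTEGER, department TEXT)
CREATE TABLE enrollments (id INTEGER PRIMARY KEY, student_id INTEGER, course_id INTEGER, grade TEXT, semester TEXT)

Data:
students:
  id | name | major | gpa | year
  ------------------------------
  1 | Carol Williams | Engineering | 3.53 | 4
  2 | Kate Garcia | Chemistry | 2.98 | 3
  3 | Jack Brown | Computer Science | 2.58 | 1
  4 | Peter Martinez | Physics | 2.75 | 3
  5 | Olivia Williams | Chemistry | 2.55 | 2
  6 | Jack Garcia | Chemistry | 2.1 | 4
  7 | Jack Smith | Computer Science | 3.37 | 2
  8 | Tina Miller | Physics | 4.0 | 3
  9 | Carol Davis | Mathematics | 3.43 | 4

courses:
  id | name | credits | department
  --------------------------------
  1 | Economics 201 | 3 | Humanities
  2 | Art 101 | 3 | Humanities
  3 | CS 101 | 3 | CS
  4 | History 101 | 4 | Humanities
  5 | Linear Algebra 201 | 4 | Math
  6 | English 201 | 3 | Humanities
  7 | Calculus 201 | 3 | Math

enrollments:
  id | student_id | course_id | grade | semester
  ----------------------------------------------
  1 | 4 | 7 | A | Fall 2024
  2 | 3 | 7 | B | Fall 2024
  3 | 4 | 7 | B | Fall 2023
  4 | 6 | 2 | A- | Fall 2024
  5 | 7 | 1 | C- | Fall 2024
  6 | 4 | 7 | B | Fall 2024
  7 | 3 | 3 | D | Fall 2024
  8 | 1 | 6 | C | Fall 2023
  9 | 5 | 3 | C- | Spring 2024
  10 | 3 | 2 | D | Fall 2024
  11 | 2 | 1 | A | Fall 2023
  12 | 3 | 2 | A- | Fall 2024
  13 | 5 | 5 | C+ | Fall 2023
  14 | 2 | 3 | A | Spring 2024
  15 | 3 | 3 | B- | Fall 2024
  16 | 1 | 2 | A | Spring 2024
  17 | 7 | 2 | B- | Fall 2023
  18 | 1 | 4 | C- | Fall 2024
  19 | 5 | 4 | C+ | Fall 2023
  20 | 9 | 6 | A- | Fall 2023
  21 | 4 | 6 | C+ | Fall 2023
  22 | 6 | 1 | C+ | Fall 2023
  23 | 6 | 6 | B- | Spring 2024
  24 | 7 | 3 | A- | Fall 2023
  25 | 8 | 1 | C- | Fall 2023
SELECT course_id, COUNT(*) AS enrollment_count FROM enrollments GROUP BY course_id HAVING COUNT(*) >= 3

Execution result:
course_id | enrollment_count
1 | 4
2 | 5
3 | 5
6 | 4
7 | 4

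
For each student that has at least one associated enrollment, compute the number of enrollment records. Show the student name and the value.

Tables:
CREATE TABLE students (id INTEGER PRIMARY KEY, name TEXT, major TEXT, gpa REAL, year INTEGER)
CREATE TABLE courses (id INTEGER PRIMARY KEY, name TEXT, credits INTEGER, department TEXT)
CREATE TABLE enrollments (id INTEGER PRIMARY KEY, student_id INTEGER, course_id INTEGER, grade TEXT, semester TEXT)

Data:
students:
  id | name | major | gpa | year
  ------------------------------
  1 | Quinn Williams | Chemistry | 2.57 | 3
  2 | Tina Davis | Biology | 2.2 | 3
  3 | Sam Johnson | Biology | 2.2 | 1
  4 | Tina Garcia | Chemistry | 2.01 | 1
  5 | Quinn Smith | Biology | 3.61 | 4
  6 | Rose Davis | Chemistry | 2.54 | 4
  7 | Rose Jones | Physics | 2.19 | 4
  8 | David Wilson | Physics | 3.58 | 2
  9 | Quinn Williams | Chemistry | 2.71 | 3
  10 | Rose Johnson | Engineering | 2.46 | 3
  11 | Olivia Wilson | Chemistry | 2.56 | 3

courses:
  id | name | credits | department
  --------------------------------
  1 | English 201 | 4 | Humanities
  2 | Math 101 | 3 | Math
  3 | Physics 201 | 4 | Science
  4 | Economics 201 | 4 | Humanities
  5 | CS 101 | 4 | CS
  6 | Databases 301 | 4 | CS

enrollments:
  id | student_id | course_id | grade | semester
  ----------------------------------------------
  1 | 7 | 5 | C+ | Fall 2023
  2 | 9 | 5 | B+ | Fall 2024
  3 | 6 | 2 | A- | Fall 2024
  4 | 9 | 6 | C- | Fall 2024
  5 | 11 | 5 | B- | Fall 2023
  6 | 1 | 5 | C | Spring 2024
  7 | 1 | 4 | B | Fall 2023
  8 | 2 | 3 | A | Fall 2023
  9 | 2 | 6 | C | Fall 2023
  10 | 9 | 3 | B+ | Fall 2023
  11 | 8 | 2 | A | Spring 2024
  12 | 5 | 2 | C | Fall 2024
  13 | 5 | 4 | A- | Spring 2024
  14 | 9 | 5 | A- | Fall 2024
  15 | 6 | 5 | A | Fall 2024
SELECT p.name, COUNT(*) AS n FROM enrollments c JOIN students p ON c.student_id = p.id GROUP BY p.id, p.name

Execution result:
name | n
Quinn Williams | 2
Tina Davis | 2
Quinn Smith | 2
Rose Davis | 2
Rose Jones | 1
David Wilson | 1
Quinn Williams | 4
Olivia Wilson | 1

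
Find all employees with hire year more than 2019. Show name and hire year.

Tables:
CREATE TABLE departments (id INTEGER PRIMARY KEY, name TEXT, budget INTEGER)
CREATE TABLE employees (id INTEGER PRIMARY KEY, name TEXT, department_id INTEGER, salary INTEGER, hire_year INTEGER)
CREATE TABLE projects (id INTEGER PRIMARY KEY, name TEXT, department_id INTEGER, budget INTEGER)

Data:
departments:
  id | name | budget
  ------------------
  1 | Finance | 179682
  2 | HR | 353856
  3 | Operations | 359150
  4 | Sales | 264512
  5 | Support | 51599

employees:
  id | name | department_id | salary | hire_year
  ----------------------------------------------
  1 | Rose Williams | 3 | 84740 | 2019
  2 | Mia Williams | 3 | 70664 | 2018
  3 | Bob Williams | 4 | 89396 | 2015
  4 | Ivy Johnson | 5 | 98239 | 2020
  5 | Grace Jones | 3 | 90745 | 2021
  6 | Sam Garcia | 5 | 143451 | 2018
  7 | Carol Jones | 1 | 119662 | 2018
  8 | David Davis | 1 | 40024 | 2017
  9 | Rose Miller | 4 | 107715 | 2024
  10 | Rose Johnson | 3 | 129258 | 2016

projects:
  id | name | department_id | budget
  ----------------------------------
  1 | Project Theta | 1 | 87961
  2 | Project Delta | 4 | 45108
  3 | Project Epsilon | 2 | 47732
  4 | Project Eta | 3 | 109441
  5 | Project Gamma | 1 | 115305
SELECT name, hire_year FROM employees WHERE hire_year > 2019

Execution result:
name | hire_year
Ivy Johnson | 2020
Grace Jones | 2021
Rose Miller | 2024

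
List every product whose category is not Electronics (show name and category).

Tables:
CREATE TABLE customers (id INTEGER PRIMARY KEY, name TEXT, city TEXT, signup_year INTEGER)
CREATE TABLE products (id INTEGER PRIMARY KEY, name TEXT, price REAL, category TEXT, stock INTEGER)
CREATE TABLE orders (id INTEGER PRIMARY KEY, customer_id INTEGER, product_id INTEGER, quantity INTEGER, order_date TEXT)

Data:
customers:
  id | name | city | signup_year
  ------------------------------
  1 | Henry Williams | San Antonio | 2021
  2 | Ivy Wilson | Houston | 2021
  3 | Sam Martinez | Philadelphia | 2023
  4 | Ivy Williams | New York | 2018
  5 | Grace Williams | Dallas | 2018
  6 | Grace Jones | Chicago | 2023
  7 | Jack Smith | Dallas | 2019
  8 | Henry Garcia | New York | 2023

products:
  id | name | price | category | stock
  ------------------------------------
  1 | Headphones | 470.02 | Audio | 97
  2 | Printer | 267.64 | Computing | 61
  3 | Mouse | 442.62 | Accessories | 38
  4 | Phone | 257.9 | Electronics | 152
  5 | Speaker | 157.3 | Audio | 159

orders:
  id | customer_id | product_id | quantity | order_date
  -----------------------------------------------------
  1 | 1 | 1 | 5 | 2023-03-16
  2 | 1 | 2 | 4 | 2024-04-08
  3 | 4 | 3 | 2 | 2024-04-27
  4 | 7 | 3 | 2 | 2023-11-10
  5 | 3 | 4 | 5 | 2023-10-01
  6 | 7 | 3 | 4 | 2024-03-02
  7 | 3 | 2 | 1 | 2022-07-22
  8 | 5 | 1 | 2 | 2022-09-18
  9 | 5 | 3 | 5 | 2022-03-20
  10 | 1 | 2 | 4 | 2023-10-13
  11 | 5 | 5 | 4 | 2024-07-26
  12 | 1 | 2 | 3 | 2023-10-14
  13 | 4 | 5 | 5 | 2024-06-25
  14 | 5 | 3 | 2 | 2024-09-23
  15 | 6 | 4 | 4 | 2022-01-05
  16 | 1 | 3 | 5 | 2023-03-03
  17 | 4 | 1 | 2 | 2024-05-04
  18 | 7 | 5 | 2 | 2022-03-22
SELECT name, category FROM products WHERE category <> 'Electronics'

Execution result:
name | category
Headphones | Audio
Printer | Computing
Mouse | Accessories
Speaker | Audio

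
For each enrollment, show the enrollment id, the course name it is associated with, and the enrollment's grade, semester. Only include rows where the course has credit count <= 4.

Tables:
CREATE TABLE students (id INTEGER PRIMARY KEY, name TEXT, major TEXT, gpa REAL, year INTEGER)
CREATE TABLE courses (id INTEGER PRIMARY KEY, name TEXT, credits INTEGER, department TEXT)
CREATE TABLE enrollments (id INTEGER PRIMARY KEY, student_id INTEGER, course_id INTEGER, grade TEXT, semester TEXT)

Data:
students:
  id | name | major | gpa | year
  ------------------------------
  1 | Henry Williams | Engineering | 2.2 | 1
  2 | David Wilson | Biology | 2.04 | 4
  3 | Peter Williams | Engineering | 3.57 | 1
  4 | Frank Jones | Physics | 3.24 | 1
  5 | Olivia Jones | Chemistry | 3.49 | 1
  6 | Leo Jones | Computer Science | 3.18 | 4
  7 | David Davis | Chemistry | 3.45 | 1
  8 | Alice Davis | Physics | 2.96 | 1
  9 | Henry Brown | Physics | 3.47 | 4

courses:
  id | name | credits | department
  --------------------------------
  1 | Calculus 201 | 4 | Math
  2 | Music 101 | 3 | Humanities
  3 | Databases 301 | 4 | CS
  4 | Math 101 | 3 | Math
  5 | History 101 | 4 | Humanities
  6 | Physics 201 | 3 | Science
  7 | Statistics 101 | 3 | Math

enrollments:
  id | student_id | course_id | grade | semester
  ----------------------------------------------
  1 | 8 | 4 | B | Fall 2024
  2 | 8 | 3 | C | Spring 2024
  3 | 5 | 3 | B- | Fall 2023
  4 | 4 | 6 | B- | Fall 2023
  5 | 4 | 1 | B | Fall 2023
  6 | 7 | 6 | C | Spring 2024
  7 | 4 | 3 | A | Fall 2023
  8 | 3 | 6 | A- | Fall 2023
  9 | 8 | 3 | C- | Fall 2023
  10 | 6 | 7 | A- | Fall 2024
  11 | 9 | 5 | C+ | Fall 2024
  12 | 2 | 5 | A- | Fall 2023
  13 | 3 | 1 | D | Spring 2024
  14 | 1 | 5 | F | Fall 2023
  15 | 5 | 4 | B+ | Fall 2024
SELECT c.id, p.name AS course, c.grade, c.semester FROM enrollments c JOIN courses p ON c.course_id = p.id WHERE p.credits <= 4

Execution result:
id | course | grade | semester
1 | Math 101 | B | Fall 2024
2 | Databases 301 | C | Spring 2024
3 | Databases 301 | B- | Fall 2023
4 | Physics 201 | B- | Fall 2023
5 | Calculus 201 | B | Fall 2023
6 | Physics 201 | C | Spring 2024
7 | Databases 301 | A | Fall 2023
8 | Physics 201 | A- | Fall 2023
9 | Databases 301 | C- | Fall 2023
10 | Statistics 101 | A- | Fall 2024
11 | History 101 | C+ | Fall 2024
12 | History 101 | A- | Fall 2023
13 | Calculus 201 | D | Spring 2024
14 | History 101 | F | Fall 2023
15 | Math 101 | B+ | Fall 2024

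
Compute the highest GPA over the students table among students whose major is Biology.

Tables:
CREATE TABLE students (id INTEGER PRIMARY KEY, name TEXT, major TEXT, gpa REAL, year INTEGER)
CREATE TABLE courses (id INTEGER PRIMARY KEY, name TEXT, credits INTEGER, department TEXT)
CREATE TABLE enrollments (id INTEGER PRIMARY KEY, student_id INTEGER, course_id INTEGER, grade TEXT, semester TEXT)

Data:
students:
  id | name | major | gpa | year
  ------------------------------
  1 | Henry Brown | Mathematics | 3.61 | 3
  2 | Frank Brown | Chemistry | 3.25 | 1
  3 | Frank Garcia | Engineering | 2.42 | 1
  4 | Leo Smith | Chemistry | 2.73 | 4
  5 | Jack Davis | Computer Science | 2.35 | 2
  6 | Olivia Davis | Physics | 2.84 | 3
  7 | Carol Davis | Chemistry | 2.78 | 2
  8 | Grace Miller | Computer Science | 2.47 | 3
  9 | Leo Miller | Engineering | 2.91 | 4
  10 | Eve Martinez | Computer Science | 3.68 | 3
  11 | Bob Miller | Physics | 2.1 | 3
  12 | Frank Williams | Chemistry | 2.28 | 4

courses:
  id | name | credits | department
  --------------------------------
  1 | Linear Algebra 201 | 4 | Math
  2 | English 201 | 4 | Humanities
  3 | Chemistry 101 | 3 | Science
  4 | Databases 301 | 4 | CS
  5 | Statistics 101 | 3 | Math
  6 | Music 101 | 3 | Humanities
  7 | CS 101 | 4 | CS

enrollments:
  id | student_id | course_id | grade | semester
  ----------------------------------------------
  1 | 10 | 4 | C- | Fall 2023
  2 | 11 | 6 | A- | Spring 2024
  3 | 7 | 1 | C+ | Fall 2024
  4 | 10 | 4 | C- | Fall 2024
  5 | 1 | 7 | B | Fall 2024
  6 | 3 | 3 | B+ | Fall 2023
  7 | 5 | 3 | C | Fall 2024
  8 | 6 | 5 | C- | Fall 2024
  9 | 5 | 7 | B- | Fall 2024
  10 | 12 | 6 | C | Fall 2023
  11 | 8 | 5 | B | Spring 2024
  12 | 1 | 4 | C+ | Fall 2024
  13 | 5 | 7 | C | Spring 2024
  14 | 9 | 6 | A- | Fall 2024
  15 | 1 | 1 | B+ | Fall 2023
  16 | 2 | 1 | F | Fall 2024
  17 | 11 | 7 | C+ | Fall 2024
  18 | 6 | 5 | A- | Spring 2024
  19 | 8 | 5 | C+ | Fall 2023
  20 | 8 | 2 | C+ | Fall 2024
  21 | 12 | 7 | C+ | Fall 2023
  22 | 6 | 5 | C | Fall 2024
SELECT MAX(gpa) FROM students WHERE major = 'Biology'

Execution result:
NULL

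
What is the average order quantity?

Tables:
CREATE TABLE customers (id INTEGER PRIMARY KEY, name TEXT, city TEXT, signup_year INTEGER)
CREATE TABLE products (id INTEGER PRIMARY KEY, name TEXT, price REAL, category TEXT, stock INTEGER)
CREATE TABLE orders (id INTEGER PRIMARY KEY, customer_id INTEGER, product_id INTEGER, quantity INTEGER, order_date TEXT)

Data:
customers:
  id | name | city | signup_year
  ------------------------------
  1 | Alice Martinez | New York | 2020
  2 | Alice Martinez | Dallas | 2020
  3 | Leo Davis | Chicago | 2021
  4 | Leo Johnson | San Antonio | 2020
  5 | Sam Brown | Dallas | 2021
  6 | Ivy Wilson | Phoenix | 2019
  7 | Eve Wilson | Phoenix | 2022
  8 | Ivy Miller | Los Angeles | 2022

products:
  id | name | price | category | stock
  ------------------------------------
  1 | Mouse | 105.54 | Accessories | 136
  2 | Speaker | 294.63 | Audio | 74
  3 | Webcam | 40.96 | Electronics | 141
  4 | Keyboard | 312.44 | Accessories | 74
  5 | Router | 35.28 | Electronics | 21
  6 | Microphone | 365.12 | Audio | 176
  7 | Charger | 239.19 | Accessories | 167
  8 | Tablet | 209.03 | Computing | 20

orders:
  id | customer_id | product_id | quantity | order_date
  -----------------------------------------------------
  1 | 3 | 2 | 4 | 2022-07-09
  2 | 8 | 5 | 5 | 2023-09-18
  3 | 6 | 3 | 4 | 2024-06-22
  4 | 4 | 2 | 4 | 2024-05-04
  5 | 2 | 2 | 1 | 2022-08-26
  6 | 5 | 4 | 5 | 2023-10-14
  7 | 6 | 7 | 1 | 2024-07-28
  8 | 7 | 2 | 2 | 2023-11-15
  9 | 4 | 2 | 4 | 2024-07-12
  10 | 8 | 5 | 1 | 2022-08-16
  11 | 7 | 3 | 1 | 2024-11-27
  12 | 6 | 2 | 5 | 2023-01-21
SELECT AVG(quantity) FROM orders

Execution result:
3.08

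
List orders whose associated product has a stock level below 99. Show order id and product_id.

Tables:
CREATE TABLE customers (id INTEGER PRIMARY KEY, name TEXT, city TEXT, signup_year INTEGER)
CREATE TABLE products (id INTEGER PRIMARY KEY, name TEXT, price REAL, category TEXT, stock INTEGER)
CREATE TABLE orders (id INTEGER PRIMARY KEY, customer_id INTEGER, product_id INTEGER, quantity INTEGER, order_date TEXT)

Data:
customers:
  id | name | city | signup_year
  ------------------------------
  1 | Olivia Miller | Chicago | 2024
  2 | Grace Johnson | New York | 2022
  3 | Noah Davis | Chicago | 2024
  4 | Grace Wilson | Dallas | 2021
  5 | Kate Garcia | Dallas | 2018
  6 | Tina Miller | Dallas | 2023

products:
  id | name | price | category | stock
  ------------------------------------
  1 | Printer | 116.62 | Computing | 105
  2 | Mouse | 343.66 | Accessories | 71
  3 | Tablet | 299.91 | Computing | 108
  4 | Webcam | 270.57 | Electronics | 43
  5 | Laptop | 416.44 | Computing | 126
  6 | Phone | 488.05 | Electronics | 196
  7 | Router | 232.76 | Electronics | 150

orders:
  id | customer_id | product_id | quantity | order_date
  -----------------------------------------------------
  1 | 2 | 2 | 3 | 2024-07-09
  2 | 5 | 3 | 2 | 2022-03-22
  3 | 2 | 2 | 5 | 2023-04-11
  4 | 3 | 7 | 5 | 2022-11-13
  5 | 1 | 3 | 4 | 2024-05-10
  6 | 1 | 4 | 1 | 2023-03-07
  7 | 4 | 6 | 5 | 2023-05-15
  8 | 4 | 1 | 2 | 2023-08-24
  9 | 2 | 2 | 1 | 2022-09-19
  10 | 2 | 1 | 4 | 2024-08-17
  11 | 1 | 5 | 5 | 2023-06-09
SELECT id, product_id FROM orders WHERE product_id IN (SELECT id FROM products WHERE stock < 99)

Execution result:
id | product_id
1 | 2
3 | 2
6 | 4
9 | 2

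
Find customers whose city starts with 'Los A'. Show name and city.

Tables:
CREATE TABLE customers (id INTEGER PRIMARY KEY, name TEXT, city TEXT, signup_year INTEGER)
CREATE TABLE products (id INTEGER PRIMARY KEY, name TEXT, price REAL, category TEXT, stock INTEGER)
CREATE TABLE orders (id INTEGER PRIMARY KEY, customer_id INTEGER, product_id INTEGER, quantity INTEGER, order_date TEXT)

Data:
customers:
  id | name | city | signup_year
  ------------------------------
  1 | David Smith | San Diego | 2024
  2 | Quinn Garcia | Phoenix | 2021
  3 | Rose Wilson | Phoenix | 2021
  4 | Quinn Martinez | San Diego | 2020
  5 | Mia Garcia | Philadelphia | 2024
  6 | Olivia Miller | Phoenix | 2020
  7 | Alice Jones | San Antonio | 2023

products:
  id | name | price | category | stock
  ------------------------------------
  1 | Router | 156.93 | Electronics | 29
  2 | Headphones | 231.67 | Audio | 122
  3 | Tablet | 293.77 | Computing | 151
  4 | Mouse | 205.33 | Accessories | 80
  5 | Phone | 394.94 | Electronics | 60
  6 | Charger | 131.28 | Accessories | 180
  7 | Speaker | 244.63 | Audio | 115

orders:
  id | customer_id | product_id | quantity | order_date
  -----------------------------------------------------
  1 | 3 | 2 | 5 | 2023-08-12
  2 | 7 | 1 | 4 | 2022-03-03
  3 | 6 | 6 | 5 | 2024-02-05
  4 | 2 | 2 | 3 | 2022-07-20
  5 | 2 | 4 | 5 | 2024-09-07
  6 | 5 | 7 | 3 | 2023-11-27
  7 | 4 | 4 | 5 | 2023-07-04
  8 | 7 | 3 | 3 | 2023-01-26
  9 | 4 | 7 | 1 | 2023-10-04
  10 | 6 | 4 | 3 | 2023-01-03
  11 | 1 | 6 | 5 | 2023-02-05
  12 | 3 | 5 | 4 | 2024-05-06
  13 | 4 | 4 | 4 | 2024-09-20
SELECT name, city FROM customers WHERE city LIKE 'Los A%'

Execution result:
(no rows)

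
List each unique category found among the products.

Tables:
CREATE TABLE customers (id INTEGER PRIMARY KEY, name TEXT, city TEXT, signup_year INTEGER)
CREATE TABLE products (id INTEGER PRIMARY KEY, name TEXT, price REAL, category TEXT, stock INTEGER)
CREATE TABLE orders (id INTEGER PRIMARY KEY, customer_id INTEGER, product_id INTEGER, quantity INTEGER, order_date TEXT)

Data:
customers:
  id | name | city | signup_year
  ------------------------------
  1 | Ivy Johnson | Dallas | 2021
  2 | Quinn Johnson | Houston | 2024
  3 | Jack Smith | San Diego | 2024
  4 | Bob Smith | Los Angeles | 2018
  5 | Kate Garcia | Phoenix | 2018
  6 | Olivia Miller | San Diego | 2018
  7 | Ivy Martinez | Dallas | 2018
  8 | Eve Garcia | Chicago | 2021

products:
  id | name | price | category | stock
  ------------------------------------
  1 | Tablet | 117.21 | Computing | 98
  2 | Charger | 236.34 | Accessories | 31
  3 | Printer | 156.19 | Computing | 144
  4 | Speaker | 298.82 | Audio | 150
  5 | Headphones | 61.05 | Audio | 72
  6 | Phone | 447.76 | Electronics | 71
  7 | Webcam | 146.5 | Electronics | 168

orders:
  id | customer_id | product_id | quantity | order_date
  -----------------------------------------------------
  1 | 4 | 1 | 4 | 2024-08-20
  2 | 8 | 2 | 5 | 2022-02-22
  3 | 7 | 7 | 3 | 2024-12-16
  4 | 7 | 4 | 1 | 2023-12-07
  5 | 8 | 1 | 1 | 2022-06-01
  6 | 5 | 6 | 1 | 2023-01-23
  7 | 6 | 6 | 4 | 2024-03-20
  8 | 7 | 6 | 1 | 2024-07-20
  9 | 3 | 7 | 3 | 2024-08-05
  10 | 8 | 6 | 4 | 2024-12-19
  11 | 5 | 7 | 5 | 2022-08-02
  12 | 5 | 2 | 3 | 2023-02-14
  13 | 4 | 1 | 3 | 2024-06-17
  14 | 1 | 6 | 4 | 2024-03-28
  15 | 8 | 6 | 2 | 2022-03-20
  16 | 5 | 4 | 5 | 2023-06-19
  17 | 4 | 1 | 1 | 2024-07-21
SELECT DISTINCT category FROM products

Execution result:
category
Computing
Accessories
Audio
Electronics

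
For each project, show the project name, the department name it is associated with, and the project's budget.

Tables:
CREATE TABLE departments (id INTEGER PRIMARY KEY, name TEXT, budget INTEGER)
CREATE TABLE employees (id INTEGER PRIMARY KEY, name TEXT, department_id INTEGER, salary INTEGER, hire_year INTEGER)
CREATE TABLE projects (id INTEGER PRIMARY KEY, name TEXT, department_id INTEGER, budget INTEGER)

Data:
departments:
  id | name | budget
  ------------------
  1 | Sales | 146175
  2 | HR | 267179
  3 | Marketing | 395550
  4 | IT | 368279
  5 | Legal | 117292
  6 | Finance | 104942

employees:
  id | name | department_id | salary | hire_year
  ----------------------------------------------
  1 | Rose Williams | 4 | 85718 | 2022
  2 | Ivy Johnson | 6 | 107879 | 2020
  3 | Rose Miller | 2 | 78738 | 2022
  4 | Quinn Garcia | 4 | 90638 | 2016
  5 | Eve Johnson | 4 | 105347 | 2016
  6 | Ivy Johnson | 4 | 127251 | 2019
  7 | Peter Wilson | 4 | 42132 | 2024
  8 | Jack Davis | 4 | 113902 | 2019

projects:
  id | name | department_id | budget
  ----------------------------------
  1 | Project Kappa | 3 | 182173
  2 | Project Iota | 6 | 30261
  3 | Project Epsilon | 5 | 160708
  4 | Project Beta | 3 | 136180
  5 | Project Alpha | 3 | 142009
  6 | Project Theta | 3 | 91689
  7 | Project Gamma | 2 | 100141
SELECT c.name, p.name AS department, c.budget FROM projects c JOIN departments p ON c.department_id = p.id

Execution result:
name | department | budget
Project Kappa | Marketing | 182173
Project Iota | Finance | 30261
Project Epsilon | Legal | 160708
Project Beta | Marketing | 136180
Project Alpha | Marketing | 142009
Project Theta | Marketing | 91689
Project Gamma | HR | 100141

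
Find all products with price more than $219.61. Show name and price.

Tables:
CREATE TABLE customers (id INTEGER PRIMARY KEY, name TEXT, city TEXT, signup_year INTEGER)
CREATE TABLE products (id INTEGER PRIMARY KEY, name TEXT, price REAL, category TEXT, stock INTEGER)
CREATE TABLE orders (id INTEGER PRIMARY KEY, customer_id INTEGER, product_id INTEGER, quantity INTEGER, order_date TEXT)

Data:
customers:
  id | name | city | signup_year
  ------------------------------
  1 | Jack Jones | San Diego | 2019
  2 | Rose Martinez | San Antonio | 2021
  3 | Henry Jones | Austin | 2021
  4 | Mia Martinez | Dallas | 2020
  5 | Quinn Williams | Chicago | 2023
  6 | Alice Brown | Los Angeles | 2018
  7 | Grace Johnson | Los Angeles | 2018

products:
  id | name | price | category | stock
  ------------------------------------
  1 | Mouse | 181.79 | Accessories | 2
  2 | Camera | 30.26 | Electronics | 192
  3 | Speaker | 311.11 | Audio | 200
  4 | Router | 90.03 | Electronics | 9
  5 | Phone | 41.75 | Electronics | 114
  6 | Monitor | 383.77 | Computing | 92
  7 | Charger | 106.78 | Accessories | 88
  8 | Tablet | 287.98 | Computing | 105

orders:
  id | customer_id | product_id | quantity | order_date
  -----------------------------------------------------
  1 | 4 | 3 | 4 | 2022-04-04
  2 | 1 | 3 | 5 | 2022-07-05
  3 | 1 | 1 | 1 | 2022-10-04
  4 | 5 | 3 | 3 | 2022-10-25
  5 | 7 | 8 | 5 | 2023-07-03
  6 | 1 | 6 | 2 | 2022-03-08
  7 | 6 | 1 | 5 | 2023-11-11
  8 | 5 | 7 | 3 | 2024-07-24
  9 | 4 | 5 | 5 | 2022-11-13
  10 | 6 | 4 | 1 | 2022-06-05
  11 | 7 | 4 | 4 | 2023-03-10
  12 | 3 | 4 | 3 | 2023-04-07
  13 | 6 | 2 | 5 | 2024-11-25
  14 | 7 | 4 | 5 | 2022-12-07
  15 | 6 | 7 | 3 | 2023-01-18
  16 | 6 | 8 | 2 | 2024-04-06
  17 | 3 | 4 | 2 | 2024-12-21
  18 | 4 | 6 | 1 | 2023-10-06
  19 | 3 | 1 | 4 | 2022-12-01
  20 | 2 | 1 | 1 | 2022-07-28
SELECT name, price FROM products WHERE price > 219.61

Execution result:
name | price
Speaker | 311.11
Monitor | 383.77
Tablet | 287.98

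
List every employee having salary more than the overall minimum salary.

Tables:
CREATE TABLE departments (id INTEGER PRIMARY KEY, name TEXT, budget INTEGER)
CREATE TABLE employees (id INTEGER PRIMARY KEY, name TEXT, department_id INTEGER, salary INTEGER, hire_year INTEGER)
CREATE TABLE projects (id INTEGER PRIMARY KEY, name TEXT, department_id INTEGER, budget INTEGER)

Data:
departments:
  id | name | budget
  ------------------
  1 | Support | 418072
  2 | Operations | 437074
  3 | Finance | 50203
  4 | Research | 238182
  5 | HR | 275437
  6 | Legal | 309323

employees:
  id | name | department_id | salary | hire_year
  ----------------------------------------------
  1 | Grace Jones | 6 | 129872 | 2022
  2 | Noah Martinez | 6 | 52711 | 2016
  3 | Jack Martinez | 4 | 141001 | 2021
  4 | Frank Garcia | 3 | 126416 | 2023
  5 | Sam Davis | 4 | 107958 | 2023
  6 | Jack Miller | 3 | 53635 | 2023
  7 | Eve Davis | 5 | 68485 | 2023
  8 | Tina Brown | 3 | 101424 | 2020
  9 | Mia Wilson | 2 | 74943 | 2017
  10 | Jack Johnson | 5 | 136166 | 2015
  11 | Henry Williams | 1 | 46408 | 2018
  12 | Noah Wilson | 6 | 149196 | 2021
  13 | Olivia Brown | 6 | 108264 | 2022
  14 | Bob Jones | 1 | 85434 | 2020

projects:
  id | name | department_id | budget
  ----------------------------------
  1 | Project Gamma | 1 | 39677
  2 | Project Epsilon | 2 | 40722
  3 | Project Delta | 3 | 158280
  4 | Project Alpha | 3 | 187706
SELECT name, salary FROM employees WHERE salary > (SELECT MIN(salary) FROM employees)

Execution result:
name | salary
Grace Jones | 129872
Noah Martinez | 52711
Jack Martinez | 141001
Frank Garcia | 126416
Sam Davis | 107958
Jack Miller | 53635
Eve Davis | 68485
Tina Brown | 101424
Mia Wilson | 74943
Jack Johnson | 136166
Noah Wilson | 149196
Olivia Brown | 108264
Bob Jones | 85434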